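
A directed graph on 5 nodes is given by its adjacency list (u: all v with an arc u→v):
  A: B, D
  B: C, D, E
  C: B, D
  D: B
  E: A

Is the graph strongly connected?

From A we can reach every vertex (A, B, C, D, E), and every vertex can reach A (A, B, C, D, E). So the whole graph is one strongly connected component.

Yes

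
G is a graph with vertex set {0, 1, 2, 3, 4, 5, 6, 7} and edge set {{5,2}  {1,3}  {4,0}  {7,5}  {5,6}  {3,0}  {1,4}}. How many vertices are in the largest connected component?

Starting from 0 we can reach 0, 1, 3, 4. That is one component of size 4.
Starting from 2 we can reach 2, 5, 6, 7. That is one component of size 4.
The largest has 4 vertices.

4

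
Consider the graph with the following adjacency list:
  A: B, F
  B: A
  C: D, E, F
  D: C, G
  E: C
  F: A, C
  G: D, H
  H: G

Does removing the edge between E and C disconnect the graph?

Removing E-C leaves no path between E and C: the component count goes from 1 to 2. So it is a bridge.

Yes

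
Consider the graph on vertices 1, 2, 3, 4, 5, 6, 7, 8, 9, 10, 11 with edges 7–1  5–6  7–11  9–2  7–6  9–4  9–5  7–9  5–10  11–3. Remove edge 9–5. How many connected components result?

2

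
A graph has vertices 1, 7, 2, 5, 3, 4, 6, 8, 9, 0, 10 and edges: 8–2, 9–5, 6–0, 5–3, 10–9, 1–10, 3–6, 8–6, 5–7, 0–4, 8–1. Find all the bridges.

The edges on the cycle 8-1-10-9-5-3-6-8 are not bridges since each lies on that cycle.
But removing 0–4 disconnects 0 from 4; removing 0–6 disconnects 0 from 6; removing 5–7 disconnects 5 from 7; removing 8–2 disconnects 8 from 2 — these are bridges.

0-4, 0-6, 2-8, 5-7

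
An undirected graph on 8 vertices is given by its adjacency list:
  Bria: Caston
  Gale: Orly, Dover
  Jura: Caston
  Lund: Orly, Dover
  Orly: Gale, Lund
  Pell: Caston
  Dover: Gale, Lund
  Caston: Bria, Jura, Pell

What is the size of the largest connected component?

Starting from Gale we can reach Gale, Lund, Orly, Dover. That is one component of size 4.
Starting from Bria we can reach Bria, Jura, Pell, Caston. That is one component of size 4.
The largest has 4 vertices.

4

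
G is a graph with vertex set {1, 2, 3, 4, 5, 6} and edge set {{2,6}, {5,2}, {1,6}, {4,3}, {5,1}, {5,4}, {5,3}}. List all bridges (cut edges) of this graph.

none

The edges on the cycle 5-4-3-5 are not bridges since each lies on that cycle.
Every edge lies on some cycle, so there are no bridges.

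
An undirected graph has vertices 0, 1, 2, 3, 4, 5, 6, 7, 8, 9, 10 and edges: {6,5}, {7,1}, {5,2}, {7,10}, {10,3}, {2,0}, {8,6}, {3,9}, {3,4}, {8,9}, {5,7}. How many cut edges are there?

The edges on the cycle 8-6-5-7-10-3-9-8 are not bridges since each lies on that cycle.
But removing 5-2 disconnects 5 from 2; removing 4-3 disconnects 4 from 3; removing 1-7 disconnects 1 from 7; removing 0-2 disconnects 0 from 2 — these are bridges.
That makes 4 bridges.

4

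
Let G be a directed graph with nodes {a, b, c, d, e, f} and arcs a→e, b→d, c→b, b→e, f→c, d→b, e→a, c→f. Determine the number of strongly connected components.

{b, d} are all mutually reachable — one SCC of size 2.
{c, f} are all mutually reachable — one SCC of size 2.
{a, e} are all mutually reachable — one SCC of size 2.
That gives 3 strongly connected components.

3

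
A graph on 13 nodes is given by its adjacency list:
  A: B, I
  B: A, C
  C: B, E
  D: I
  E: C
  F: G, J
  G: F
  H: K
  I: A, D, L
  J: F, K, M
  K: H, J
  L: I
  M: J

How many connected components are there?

Starting from F we can reach F, G, H, J, K, M. That is one component of size 6.
Starting from A we can reach A, B, C, D, E, I, L. That is one component of size 7.
Total: 2 components.

2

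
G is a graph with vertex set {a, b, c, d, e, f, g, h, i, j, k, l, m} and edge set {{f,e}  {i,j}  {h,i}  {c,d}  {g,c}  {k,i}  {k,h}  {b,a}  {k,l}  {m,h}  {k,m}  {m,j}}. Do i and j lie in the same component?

Yes

From i we can reach h, i, j, k, l, m, which includes j.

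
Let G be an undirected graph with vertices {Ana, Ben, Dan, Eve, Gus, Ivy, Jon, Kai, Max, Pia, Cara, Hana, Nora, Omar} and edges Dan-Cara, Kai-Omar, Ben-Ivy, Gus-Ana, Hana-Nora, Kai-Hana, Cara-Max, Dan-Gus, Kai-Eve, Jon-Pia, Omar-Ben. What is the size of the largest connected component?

Starting from Jon we can reach Jon, Pia. That is one component of size 2.
Starting from Ana we can reach Ana, Dan, Gus, Max, Cara. That is one component of size 5.
Starting from Ben we can reach Ben, Eve, Ivy, Kai, Hana, Nora, Omar. That is one component of size 7.
The largest has 7 vertices.

7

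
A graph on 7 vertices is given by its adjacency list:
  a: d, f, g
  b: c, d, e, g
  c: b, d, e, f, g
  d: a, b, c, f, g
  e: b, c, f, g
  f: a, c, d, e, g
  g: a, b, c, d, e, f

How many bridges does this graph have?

The edges on the cycle g-c-f-g are not bridges since each lies on that cycle.
Every edge lies on some cycle, so there are no bridges.

0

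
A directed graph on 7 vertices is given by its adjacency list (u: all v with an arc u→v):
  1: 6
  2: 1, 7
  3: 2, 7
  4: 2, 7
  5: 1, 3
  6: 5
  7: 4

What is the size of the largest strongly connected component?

{1, 2, 3, 4, 5, 6, 7} are all mutually reachable — one SCC of size 7.
The largest has 7 vertices.

7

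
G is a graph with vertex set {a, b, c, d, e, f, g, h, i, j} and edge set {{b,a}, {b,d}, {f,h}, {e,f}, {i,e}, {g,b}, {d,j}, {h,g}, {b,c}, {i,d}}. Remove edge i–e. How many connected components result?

1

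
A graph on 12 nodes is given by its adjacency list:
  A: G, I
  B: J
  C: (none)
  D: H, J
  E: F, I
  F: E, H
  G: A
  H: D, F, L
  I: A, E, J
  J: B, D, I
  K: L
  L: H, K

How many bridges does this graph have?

5

The edges on the cycle D-H-F-E-I-J-D are not bridges since each lies on that cycle.
But removing I-A disconnects I from A; removing A-G disconnects A from G; removing L-K disconnects L from K; removing L-H disconnects L from H — these are bridges.
In total 5 edges are bridges.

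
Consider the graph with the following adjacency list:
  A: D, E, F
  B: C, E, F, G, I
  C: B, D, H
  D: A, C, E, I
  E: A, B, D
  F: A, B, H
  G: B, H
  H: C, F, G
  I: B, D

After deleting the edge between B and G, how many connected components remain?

1

B and G are still connected via B-C-H-G, so the component count stays at 1.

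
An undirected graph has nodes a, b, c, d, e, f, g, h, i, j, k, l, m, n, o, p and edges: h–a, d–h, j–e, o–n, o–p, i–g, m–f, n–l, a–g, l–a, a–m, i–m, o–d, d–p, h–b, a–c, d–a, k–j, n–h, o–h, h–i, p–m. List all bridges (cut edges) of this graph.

a-c, b-h, e-j, f-m, j-k

The edges on the cycle o-n-l-a-h-o are not bridges since each lies on that cycle.
But removing c–a disconnects c from a; removing b–h disconnects b from h; removing k–j disconnects k from j; removing j–e disconnects j from e — these are bridges.
In total 5 edges are bridges.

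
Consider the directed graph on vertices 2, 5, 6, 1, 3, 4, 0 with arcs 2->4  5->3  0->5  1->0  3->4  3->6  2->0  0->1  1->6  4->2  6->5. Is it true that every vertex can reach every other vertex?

Yes

From 5 we can reach every vertex (0, 1, 2, 3, 4, 5, 6), and every vertex can reach 5 (0, 1, 2, 3, 4, 5, 6). So the whole graph is one strongly connected component.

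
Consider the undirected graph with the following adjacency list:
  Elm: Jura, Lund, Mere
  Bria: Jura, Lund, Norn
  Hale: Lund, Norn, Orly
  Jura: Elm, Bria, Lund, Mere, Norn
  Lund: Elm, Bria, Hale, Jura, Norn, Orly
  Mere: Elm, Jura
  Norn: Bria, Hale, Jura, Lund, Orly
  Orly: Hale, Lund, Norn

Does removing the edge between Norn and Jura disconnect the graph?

After removing Norn-Jura, the path Norn-Lund-Jura still connects them, so the edge is not a bridge.

No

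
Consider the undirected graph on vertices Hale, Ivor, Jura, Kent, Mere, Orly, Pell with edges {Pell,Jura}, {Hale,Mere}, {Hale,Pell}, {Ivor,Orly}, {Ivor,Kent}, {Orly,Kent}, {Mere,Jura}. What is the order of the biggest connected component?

4

Starting from Ivor we can reach Ivor, Kent, Orly. That is one component of size 3.
Starting from Hale we can reach Hale, Jura, Mere, Pell. That is one component of size 4.
The largest has 4 vertices.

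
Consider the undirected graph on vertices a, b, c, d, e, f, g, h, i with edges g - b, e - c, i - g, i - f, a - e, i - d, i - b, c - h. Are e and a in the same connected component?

From e we can reach a, c, e, h, which includes a.

Yes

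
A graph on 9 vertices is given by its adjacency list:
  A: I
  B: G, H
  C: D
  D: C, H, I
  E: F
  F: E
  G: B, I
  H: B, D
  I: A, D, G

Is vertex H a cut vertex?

Deleting H leaves 2 components (was 2), so H is not a cut vertex.

No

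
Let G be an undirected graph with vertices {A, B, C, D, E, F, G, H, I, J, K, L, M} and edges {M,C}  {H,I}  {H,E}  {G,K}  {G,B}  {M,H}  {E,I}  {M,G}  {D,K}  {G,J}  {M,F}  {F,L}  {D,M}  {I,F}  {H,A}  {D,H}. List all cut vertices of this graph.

F, G, H, M

Removing F increases the component count from 1 to 2, so F is a cut vertex.
Removing G increases the component count from 1 to 3, so G is a cut vertex.
Removing H increases the component count from 1 to 2, so H is a cut vertex.
Likewise M is a cut vertex.
By contrast removing I leaves 1 component; it is not a cut vertex. No other vertex is a cut vertex either.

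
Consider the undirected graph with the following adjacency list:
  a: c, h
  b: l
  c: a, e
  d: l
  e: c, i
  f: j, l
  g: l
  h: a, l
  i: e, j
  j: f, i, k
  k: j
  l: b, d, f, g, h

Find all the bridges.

The edges on the cycle f-l-h-a-c-e-i-j-f are not bridges since each lies on that cycle.
But removing k-j disconnects k from j; removing l-g disconnects l from g; removing b-l disconnects b from l; removing d-l disconnects d from l — these are bridges.

b-l, d-l, g-l, j-k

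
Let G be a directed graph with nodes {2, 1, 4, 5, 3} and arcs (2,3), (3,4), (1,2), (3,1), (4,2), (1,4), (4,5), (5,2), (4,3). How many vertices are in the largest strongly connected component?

5

{1, 2, 3, 4, 5} are all mutually reachable — one SCC of size 5.
The largest has 5 vertices.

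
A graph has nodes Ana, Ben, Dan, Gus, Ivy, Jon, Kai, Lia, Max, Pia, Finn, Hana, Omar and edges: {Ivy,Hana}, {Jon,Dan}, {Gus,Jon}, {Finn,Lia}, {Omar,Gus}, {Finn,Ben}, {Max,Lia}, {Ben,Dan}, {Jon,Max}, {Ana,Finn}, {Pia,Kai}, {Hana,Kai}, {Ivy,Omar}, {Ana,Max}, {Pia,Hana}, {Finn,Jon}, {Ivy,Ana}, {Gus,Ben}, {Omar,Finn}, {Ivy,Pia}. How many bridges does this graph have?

The edges on the cycle Ivy-Pia-Kai-Hana-Ivy are not bridges since each lies on that cycle.
Every edge lies on some cycle, so there are no bridges.

0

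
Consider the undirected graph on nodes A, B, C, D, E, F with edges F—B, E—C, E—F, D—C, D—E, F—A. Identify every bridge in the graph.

A-F, B-F, E-F

The edges on the cycle D-E-C-D are not bridges since each lies on that cycle.
But removing F—A disconnects F from A; removing E—F disconnects E from F; removing F—B disconnects F from B — these are bridges.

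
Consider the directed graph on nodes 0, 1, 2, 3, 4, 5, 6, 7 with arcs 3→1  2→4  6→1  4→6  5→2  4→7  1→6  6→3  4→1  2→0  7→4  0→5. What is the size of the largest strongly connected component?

3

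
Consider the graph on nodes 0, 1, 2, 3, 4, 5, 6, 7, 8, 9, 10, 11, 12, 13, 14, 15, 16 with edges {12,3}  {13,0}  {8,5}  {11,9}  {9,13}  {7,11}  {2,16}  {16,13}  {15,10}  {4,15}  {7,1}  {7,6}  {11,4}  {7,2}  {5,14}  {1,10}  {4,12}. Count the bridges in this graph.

6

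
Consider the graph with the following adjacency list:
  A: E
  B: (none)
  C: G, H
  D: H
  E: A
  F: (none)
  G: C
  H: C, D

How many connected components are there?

4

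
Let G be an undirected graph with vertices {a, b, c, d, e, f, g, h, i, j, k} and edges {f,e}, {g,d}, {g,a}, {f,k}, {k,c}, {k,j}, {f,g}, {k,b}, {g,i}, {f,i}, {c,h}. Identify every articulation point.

Removing c increases the component count from 1 to 2, so c is a cut vertex.
Removing f increases the component count from 1 to 3, so f is a cut vertex.
Removing g increases the component count from 1 to 3, so g is a cut vertex.
Likewise k is a cut vertex.
By contrast removing a leaves 1 component; it is not a cut vertex. No other vertex is a cut vertex either.

c, f, g, k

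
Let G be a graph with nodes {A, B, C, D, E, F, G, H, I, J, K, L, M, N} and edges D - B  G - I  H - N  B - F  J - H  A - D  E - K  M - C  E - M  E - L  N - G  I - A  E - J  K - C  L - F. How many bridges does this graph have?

0

The edges on the cycle E-M-C-K-E are not bridges since each lies on that cycle.
Every edge lies on some cycle, so there are no bridges.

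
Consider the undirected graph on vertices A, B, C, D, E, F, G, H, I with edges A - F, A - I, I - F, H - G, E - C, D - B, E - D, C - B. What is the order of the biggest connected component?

Starting from G we can reach G, H. That is one component of size 2.
Starting from A we can reach A, F, I. That is one component of size 3.
Starting from B we can reach B, C, D, E. That is one component of size 4.
The largest has 4 vertices.

4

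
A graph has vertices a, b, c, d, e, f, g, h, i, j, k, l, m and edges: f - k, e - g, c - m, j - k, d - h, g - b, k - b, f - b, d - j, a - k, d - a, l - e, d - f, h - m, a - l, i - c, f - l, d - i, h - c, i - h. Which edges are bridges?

The edges on the cycle d-i-c-m-h-d are not bridges since each lies on that cycle.
Every edge lies on some cycle, so there are no bridges.

none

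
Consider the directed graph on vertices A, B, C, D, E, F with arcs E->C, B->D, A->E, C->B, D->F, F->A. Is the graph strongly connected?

From E we can reach every vertex (A, B, C, D, E, F), and every vertex can reach E (A, B, C, D, E, F). So the whole graph is one strongly connected component.

Yes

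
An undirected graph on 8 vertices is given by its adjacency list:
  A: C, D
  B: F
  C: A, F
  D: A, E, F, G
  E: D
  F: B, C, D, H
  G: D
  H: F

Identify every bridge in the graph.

B-F, D-E, D-G, F-H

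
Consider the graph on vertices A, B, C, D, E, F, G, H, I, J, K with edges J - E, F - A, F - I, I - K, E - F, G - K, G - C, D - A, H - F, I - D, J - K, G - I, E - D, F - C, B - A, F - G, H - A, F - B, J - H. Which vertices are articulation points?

none

Removing G, for instance, still leaves 1 component. No single vertex removal increases the component count — the graph has no articulation points.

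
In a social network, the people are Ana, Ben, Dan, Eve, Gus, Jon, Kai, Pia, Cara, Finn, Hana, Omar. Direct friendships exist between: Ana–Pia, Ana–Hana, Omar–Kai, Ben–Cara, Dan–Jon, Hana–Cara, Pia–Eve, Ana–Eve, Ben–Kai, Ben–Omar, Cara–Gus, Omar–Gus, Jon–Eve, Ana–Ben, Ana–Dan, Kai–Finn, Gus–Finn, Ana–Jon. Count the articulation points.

1

Removing Ana increases the component count from 1 to 2, so Ana is a cut vertex.
By contrast removing Dan leaves 1 component; it is not a cut vertex. No other vertex is a cut vertex either.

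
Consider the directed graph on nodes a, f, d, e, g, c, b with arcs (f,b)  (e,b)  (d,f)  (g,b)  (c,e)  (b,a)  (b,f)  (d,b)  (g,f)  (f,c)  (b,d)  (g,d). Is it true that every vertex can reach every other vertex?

No

There is no directed path from c to g, so the graph is not strongly connected.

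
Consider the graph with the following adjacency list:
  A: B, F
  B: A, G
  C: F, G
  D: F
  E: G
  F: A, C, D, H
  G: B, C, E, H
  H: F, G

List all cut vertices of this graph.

Removing F increases the component count from 1 to 2, so F is a cut vertex.
Removing G increases the component count from 1 to 2, so G is a cut vertex.
By contrast removing C leaves 1 component; it is not a cut vertex. No other vertex is a cut vertex either.

F, G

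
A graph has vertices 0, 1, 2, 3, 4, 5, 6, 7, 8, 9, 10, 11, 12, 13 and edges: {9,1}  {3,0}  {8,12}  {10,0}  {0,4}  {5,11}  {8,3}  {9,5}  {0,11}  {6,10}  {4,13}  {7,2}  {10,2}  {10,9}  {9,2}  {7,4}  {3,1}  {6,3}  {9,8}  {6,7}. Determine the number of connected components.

Starting from 0 we can reach 0, 1, 2, 3, 4, 5, 6, 7, 8, 9, 10, 11, 12, 13. That is one component of size 14.
Total: 1 component.

1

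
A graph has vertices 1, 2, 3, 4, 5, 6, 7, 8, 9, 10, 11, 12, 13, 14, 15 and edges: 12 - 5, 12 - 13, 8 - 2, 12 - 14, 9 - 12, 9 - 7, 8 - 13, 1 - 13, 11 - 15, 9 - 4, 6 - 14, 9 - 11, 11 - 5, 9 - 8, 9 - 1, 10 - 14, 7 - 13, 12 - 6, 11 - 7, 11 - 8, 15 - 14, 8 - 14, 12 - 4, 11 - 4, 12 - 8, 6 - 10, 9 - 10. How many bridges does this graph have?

1

The edges on the cycle 9-11-15-14-12-9 are not bridges since each lies on that cycle.
But removing 2 - 8 disconnects 2 from 8 — this is a bridge.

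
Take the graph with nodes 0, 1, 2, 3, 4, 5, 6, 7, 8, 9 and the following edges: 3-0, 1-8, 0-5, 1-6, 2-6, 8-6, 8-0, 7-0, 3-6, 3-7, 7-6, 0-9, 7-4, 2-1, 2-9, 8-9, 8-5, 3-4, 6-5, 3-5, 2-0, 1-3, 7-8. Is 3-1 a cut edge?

No

After removing 3-1, the path 3-6-1 still connects them, so the edge is not a bridge.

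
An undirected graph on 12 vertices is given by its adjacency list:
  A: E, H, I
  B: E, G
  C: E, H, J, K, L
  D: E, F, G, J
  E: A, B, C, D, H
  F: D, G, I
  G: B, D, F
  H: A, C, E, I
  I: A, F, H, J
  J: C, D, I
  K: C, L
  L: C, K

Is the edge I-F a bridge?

No

After removing I-F, the path I-J-D-F still connects them, so the edge is not a bridge.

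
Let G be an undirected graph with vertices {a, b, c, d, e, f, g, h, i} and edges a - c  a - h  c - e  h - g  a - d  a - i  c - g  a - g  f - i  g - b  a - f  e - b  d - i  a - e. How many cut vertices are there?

Removing a increases the component count from 1 to 2, so a is a cut vertex.
By contrast removing e leaves 1 component; it is not a cut vertex. No other vertex is a cut vertex either.

1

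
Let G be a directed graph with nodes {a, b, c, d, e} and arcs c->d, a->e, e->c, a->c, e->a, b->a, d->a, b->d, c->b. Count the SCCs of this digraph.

{a, b, c, d, e} are all mutually reachable — one SCC of size 5.
That gives 1 strongly connected component.

1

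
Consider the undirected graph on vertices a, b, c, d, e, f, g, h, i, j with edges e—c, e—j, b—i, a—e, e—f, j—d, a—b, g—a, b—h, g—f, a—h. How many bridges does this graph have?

The edges on the cycle a-b-h-a are not bridges since each lies on that cycle.
But removing i—b disconnects i from b; removing d—j disconnects d from j; removing e—j disconnects e from j; removing c—e disconnects c from e — these are bridges.
That makes 4 bridges.

4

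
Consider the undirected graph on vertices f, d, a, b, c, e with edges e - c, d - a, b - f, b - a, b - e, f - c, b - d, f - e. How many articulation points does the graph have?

Removing b increases the component count from 1 to 2, so b is a cut vertex.
By contrast removing e leaves 1 component; it is not a cut vertex. No other vertex is a cut vertex either.

1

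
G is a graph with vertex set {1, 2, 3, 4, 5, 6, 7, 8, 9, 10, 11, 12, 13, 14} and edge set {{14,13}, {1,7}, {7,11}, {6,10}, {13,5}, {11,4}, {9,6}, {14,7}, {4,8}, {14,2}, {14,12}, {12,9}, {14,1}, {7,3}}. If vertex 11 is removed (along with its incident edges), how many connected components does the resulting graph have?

2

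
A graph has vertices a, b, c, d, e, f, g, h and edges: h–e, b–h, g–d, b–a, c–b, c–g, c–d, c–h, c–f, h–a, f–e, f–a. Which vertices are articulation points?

c

Removing c increases the component count from 1 to 2, so c is a cut vertex.
By contrast removing g leaves 1 component; it is not a cut vertex. No other vertex is a cut vertex either.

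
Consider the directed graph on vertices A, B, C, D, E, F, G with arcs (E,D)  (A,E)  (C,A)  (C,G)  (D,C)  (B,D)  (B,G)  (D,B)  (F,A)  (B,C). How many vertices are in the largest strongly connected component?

{A, B, C, D, E} are all mutually reachable — one SCC of size 5.
{F} is an SCC by itself.
{G} is an SCC by itself.
The largest has 5 vertices.

5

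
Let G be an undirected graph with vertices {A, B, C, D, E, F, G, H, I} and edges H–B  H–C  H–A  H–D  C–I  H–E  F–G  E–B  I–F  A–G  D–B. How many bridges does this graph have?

0

The edges on the cycle H-C-I-F-G-A-H are not bridges since each lies on that cycle.
Every edge lies on some cycle, so there are no bridges.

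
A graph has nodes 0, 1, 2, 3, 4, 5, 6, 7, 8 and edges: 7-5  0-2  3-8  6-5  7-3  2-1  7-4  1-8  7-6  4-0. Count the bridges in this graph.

0

The edges on the cycle 7-6-5-7 are not bridges since each lies on that cycle.
Every edge lies on some cycle, so there are no bridges.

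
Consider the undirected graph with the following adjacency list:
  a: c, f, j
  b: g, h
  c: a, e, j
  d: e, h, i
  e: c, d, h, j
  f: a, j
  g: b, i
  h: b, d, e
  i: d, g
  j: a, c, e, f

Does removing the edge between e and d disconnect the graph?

No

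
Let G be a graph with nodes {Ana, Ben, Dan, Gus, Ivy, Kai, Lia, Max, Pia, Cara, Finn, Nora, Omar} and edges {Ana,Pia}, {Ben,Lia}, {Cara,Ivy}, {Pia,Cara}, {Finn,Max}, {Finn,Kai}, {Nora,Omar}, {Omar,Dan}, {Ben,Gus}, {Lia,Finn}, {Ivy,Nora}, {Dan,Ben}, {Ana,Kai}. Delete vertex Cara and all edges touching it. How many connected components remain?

With Cara gone, the remaining components are: {Ana, Ben, Dan, Gus, Ivy, Kai, Lia, Max, Pia, Finn, Nora, Omar}.
That is 1 component.

1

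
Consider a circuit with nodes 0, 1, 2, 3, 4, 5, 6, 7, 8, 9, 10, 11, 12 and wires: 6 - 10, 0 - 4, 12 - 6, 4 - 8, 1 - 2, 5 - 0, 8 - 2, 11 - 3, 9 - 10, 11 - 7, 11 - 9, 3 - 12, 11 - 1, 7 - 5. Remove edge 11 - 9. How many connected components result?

1

11 and 9 are still connected via 11-3-12-6-10-9, so the component count stays at 1.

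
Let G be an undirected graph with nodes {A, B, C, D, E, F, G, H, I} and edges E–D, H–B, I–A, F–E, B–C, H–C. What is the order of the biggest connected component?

G is isolated — a component by itself.
Starting from A we can reach A, I. That is one component of size 2.
Starting from B we can reach B, C, H. That is one component of size 3.
Starting from D we can reach D, E, F. That is one component of size 3.
The largest has 3 vertices.

3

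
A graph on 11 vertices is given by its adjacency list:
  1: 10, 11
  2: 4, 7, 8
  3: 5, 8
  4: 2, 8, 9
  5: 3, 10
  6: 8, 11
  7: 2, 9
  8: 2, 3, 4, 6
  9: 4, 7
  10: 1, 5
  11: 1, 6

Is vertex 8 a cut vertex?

Deleting 8 raises the number of components from 1 to 2, so 8 is a cut vertex.

Yes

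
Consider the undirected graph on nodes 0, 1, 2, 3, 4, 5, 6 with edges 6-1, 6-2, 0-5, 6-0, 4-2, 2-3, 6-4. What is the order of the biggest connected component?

Starting from 0 we can reach 0, 1, 2, 3, 4, 5, 6. That is one component of size 7.
The largest has 7 vertices.

7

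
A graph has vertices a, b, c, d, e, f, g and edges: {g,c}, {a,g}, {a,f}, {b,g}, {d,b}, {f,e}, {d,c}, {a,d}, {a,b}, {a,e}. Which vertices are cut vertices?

a

Removing a increases the component count from 1 to 2, so a is a cut vertex.
By contrast removing e leaves 1 component; it is not a cut vertex. No other vertex is a cut vertex either.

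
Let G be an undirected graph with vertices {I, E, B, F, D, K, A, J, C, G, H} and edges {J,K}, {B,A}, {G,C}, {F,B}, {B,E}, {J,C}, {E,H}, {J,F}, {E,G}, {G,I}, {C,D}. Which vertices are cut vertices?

Removing B increases the component count from 1 to 2, so B is a cut vertex.
Removing C increases the component count from 1 to 2, so C is a cut vertex.
Removing E increases the component count from 1 to 2, so E is a cut vertex.
Likewise G, J are cut vertices.
By contrast removing I leaves 1 component; it is not a cut vertex. No other vertex is a cut vertex either.

B, C, E, G, J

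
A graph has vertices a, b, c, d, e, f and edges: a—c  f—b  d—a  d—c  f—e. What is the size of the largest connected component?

Starting from a we can reach a, c, d. That is one component of size 3.
Starting from b we can reach b, e, f. That is one component of size 3.
The largest has 3 vertices.

3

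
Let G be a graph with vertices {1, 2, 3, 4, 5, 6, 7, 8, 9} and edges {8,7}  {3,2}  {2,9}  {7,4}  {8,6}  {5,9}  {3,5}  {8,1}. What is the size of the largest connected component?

5

Starting from 2 we can reach 2, 3, 5, 9. That is one component of size 4.
Starting from 1 we can reach 1, 4, 6, 7, 8. That is one component of size 5.
The largest has 5 vertices.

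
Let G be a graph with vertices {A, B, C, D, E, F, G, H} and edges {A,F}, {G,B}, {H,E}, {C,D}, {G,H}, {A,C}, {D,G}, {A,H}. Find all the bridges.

The edges on the cycle A-C-D-G-H-A are not bridges since each lies on that cycle.
But removing H—E disconnects H from E; removing A—F disconnects A from F; removing G—B disconnects G from B — these are bridges.

A-F, B-G, E-H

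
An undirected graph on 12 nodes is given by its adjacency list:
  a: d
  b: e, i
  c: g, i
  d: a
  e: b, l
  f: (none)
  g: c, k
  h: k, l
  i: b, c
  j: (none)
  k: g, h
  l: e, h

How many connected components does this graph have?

j is isolated — a component by itself.
f is isolated — a component by itself.
Starting from a we can reach a, d. That is one component of size 2.
Starting from b we can reach b, c, e, g, h, i, k, l. That is one component of size 8.
Total: 4 components.

4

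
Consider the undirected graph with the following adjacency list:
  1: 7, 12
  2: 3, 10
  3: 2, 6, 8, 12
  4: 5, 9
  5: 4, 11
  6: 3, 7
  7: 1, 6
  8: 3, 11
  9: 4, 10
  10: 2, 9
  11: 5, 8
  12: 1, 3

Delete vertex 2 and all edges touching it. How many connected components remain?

1

With 2 gone, the remaining components are: {1, 3, 4, 5, 6, 7, 8, 9, 10, 11, 12}.
That is 1 component.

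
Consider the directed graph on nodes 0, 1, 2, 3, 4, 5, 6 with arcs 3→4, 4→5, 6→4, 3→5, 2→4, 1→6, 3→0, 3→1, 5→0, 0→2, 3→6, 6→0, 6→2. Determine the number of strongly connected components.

4

{0, 2, 4, 5} are all mutually reachable — one SCC of size 4.
{3} is an SCC by itself.
{6} is an SCC by itself.
{1} is an SCC by itself.
That gives 4 strongly connected components.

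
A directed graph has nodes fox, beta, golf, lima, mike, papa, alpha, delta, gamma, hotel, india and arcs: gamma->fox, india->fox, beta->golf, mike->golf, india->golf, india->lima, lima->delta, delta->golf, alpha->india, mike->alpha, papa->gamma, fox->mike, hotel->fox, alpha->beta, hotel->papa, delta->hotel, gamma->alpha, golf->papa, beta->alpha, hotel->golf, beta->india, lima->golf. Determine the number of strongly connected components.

1

{fox, beta, golf, lima, mike, papa, alpha, delta, gamma, hotel, india} are all mutually reachable — one SCC of size 11.
That gives 1 strongly connected component.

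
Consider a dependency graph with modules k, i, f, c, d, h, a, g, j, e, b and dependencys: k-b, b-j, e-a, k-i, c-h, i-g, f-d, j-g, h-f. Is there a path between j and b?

Yes

From j we can reach b, g, i, j, k, which includes b.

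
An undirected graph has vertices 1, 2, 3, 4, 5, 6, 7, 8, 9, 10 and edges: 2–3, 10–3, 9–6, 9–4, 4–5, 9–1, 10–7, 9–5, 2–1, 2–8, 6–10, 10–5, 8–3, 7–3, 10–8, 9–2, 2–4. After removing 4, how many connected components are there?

1

With 4 gone, the remaining components are: {1, 2, 3, 5, 6, 7, 8, 9, 10}.
That is 1 component.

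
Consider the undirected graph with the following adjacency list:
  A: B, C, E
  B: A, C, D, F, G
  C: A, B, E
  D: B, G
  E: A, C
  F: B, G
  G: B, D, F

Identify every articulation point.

B

Removing B increases the component count from 1 to 2, so B is a cut vertex.
By contrast removing C leaves 1 component; it is not a cut vertex. No other vertex is a cut vertex either.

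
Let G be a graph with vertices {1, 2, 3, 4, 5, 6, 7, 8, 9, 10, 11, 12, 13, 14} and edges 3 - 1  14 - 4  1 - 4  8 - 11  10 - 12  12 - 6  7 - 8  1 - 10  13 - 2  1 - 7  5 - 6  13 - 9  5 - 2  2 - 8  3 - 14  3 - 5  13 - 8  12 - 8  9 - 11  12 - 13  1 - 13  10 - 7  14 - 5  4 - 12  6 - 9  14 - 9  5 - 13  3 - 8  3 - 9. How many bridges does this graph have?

0

The edges on the cycle 3-1-10-7-8-12-4-14-3 are not bridges since each lies on that cycle.
Every edge lies on some cycle, so there are no bridges.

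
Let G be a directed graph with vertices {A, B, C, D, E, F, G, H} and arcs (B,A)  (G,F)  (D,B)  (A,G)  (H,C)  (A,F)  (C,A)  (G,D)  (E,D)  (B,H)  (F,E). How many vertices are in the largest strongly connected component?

{A, B, C, D, E, F, G, H} are all mutually reachable — one SCC of size 8.
The largest has 8 vertices.

8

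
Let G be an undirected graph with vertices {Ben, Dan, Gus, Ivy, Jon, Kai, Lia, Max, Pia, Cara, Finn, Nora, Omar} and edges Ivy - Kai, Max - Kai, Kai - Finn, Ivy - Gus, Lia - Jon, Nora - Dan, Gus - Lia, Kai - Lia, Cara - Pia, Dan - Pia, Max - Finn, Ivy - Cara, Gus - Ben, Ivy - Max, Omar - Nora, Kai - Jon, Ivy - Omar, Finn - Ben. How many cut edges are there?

The edges on the cycle Ivy-Max-Finn-Ben-Gus-Ivy are not bridges since each lies on that cycle.
Every edge lies on some cycle, so there are no bridges.

0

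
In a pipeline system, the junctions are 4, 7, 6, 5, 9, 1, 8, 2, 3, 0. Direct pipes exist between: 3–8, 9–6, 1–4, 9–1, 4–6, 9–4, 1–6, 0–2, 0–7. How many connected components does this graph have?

4

5 is isolated — a component by itself.
Starting from 3 we can reach 3, 8. That is one component of size 2.
Starting from 0 we can reach 0, 2, 7. That is one component of size 3.
Starting from 1 we can reach 1, 4, 6, 9. That is one component of size 4.
Total: 4 components.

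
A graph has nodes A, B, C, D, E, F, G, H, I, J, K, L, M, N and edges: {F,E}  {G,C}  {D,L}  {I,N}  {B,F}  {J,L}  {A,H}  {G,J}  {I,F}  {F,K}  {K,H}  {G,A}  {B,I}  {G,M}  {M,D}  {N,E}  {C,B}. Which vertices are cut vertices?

Removing G increases the component count from 1 to 2, so G is a cut vertex.
By contrast removing F leaves 1 component; it is not a cut vertex. No other vertex is a cut vertex either.

G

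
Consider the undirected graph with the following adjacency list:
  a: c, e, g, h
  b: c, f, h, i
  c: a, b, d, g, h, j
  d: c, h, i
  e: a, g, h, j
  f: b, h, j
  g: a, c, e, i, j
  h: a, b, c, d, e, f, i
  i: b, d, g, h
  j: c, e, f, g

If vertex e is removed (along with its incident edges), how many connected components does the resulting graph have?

With e gone, the remaining components are: {a, b, c, d, f, g, h, i, j}.
That is 1 component.

1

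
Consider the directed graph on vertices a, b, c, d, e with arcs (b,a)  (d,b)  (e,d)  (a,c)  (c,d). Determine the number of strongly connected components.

2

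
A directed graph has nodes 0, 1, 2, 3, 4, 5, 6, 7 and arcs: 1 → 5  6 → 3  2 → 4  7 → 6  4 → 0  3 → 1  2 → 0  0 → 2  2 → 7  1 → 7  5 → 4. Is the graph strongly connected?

Yes

From 7 we can reach every vertex (0, 1, 2, 3, 4, 5, 6, 7), and every vertex can reach 7 (0, 1, 2, 3, 4, 5, 6, 7). So the whole graph is one strongly connected component.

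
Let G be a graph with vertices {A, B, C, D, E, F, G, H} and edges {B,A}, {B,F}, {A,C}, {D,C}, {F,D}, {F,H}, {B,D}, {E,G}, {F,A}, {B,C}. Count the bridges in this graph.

2

The edges on the cycle B-F-D-C-B are not bridges since each lies on that cycle.
But removing E-G disconnects E from G; removing H-F disconnects H from F — these are bridges.
That makes 2 bridges.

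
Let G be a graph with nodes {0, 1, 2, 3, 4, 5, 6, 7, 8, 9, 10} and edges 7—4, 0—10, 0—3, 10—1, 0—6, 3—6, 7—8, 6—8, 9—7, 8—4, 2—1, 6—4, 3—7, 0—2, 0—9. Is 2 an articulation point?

Deleting 2 leaves 2 components (was 2), so 2 is not a cut vertex.

No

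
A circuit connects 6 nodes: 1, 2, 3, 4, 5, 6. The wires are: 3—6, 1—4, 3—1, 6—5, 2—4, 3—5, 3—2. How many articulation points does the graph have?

Removing 3 increases the component count from 1 to 2, so 3 is a cut vertex.
By contrast removing 1 leaves 1 component; it is not a cut vertex. No other vertex is a cut vertex either.

1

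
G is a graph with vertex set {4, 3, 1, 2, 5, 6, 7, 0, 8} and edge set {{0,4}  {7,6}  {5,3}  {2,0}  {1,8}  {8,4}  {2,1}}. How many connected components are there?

Starting from 6 we can reach 6, 7. That is one component of size 2.
Starting from 3 we can reach 3, 5. That is one component of size 2.
Starting from 0 we can reach 0, 1, 2, 4, 8. That is one component of size 5.
Total: 3 components.

3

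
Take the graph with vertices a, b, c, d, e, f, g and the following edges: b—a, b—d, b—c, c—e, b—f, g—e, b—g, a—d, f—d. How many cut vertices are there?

1

Removing b increases the component count from 1 to 2, so b is a cut vertex.
By contrast removing e leaves 1 component; it is not a cut vertex. No other vertex is a cut vertex either.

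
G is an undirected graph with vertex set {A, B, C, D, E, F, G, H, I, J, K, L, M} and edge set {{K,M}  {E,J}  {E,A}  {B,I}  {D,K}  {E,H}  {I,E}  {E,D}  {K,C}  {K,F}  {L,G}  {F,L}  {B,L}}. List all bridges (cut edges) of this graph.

A-E, C-K, E-H, E-J, G-L, K-M

The edges on the cycle B-I-E-D-K-F-L-B are not bridges since each lies on that cycle.
But removing E-H disconnects E from H; removing K-M disconnects K from M; removing G-L disconnects G from L; removing E-A disconnects E from A — these are bridges.
In total 6 edges are bridges.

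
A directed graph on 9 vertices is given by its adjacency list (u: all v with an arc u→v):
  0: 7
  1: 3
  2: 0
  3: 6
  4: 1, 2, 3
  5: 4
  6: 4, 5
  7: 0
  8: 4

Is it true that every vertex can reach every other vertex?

There is no directed path from 2 to 8, so the graph is not strongly connected.

No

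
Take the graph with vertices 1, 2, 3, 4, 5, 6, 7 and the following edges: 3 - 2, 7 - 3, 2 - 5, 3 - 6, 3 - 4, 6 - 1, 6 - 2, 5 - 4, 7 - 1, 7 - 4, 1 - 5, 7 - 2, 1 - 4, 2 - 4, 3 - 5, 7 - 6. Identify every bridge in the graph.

The edges on the cycle 7-3-6-1-7 are not bridges since each lies on that cycle.
Every edge lies on some cycle, so there are no bridges.

none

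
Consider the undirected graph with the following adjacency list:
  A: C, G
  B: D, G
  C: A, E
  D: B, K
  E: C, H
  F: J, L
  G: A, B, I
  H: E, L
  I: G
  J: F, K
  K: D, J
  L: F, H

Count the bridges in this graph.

1

The edges on the cycle J-F-L-H-E-C-A-G-B-D-K-J are not bridges since each lies on that cycle.
But removing I-G disconnects I from G — this is a bridge.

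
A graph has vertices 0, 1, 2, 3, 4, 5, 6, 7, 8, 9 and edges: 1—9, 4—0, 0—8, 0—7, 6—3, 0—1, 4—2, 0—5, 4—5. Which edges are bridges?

The edges on the cycle 4-0-5-4 are not bridges since each lies on that cycle.
But removing 0—8 disconnects 0 from 8; removing 6—3 disconnects 6 from 3; removing 1—9 disconnects 1 from 9; removing 4—2 disconnects 4 from 2 — these are bridges.
In total 6 edges are bridges.

0-1, 0-7, 0-8, 1-9, 2-4, 3-6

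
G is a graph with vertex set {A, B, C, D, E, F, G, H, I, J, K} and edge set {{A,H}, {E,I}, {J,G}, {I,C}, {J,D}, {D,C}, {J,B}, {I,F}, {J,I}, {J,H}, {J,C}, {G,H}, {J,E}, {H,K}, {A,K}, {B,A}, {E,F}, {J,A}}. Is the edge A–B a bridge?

After removing A–B, the path A-J-B still connects them, so the edge is not a bridge.

No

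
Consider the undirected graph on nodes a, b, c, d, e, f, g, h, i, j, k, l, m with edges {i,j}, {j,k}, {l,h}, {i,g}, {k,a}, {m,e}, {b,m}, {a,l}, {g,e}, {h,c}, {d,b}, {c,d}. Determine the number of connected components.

f is isolated — a component by itself.
Starting from a we can reach a, b, c, d, e, g, h, i, j, k, l, m. That is one component of size 12.
Total: 2 components.

2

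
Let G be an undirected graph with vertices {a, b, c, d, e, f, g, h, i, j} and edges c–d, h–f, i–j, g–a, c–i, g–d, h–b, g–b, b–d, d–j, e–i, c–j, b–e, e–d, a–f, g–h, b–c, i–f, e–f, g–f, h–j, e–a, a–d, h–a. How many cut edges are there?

0

The edges on the cycle b-c-j-i-e-b are not bridges since each lies on that cycle.
Every edge lies on some cycle, so there are no bridges.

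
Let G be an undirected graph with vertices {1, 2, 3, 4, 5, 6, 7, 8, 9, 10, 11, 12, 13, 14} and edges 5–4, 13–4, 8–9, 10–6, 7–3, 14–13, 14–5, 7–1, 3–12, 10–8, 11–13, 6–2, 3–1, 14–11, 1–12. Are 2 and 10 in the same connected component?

Yes

From 2 we can reach 2, 6, 8, 9, 10, which includes 10.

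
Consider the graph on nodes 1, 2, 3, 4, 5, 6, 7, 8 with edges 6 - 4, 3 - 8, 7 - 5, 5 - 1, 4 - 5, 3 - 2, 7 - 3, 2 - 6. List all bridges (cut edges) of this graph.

The edges on the cycle 7-3-2-6-4-5-7 are not bridges since each lies on that cycle.
But removing 3 - 8 disconnects 3 from 8; removing 5 - 1 disconnects 5 from 1 — these are bridges.

1-5, 3-8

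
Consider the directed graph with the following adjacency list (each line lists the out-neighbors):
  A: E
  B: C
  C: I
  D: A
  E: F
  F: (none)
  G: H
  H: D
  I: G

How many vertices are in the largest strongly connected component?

1

{H} is an SCC by itself.
{C} is an SCC by itself.
{F} is an SCC by itself.
{D} is an SCC by itself.
{I} is an SCC by itself.
(and 4 more singleton SCCs)
The largest has 1 vertex.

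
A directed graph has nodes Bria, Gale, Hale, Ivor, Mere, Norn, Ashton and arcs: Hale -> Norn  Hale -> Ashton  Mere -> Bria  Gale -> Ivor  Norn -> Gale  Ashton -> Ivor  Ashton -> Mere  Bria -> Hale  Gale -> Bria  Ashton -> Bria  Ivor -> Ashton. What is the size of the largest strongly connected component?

7

{Bria, Gale, Hale, Ivor, Mere, Norn, Ashton} are all mutually reachable — one SCC of size 7.
The largest has 7 vertices.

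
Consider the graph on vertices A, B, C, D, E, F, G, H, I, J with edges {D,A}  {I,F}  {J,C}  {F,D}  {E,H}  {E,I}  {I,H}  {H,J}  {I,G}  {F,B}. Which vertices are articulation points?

D, F, H, I, J

Removing D increases the component count from 1 to 2, so D is a cut vertex.
Removing F increases the component count from 1 to 3, so F is a cut vertex.
Removing H increases the component count from 1 to 2, so H is a cut vertex.
Likewise I, J are cut vertices.
By contrast removing B leaves 1 component; it is not a cut vertex. No other vertex is a cut vertex either.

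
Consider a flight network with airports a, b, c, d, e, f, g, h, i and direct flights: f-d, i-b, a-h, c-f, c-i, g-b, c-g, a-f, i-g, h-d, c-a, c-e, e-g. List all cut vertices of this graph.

Removing c increases the component count from 1 to 2, so c is a cut vertex.
By contrast removing b leaves 1 component; it is not a cut vertex. No other vertex is a cut vertex either.

c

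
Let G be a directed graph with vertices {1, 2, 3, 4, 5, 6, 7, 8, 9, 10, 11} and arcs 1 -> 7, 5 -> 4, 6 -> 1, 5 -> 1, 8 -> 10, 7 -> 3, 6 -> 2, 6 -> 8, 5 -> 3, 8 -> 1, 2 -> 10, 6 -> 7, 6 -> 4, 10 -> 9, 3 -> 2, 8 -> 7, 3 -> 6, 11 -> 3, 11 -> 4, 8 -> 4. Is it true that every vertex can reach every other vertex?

There is no directed path from 9 to 6, so the graph is not strongly connected.

No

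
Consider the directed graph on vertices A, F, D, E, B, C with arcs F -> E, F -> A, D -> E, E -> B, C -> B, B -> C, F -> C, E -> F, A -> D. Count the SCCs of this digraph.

{A, D, E, F} are all mutually reachable — one SCC of size 4.
{B, C} are all mutually reachable — one SCC of size 2.
That gives 2 strongly connected components.

2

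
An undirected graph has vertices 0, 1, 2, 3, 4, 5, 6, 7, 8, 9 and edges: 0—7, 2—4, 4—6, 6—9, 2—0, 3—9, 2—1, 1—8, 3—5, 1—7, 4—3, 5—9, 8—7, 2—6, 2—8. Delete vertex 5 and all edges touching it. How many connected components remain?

1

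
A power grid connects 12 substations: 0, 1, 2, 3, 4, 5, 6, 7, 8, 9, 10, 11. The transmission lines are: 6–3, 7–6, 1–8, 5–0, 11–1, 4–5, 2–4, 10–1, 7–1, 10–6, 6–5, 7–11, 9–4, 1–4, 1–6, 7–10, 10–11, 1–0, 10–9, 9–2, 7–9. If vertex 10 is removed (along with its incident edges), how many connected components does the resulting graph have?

With 10 gone, the remaining components are: {0, 1, 2, 3, 4, 5, 6, 7, 8, 9, 11}.
That is 1 component.

1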